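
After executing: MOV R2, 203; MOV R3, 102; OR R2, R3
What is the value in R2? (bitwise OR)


Register state trace:
  MOV R2, 203  → R2 = 203 (0b11001011)
  MOV R3, 102  → R3 = 102 (0b01100110)
  OR R2, R3   → R2 = 203 OR 102 = 239 (0b11101111)
Final: R2 = 239

239


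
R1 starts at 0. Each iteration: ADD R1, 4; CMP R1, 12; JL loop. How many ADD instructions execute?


Loop trace (R1 starts at 0, target 12, step 4):
  ADD #1: R1 = 0 + 4 = 4  → 4 < 12, loop
  ADD #2: R1 = 4 + 4 = 8  → 8 < 12, loop
  ADD #3: R1 = 8 + 4 = 12  → 12 >= 12, exit
Total ADD instructions: 3

3


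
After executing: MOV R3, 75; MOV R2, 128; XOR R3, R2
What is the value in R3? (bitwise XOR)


Register state trace:
  MOV R3, 75  → R3 = 75 (0b01001011)
  MOV R2, 128  → R2 = 128 (0b10000000)
  XOR R3, R2  → R3 = 75 XOR 128 = 203 (0b11001011)
Final: R3 = 203

203


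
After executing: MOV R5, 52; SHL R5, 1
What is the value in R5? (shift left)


Register state trace:
  MOV R5, 52  → R5 = 52
  SHL R5, 1  → R5 = 52 << 1 = 52 * 2^1 = 104
Final: R5 = 104

104


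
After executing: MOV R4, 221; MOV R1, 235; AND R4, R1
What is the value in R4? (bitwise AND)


Register state trace:
  MOV R4, 221  → R4 = 221 (0b11011101)
  MOV R1, 235  → R1 = 235 (0b11101011)
  AND R4, R1  → R4 = 221 AND 235 = 201 (0b11001001)
Final: R4 = 201

201


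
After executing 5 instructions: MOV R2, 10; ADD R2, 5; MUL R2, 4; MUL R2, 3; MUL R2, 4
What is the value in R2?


Register state trace:
  MOV R2, 10  → R2 = 10
  ADD R2, 5  → R2 = 10 + 5 = 15
  MUL R2, 4  → R2 = 15 * 4 = 60
  MUL R2, 3  → R2 = 60 * 3 = 180
  MUL R2, 4  → R2 = 180 * 4 = 720
Final: R2 = 720

720


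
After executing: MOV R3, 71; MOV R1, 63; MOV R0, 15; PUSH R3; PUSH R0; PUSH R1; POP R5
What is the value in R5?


Stack trace (top is rightmost):
  MOV R3, 71  → R3 = 71
  MOV R1, 63  → R1 = 63
  MOV R0, 15  → R0 = 15
  PUSH R3  → stack: [71]
  PUSH R0  → stack: [71, 15]
  PUSH R1  → stack: [71, 15, 63]
  POP R5  → R5 = 63, stack: [71, 15]
Final: R5 = 63

63


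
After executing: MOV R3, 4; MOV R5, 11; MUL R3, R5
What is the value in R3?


Register state trace:
  MOV R3, 4  → R3 = 4
  MOV R5, 11  → R5 = 11
  MUL R3, R5  → R3 = 4 * 11 = 44
Final: R3 = 44

44


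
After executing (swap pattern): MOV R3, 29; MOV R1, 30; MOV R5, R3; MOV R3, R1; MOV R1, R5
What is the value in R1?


Register state trace (swap pattern):
  MOV R3, 29  → R3 = 29
  MOV R1, 30  → R1 = 30
  MOV R5, R3  → R5 = 29  (save R3)
  MOV R3, R1  → R3 = 30  (R3 gets R1's value)
  MOV R1, R5  → R1 = 29  (R1 gets saved value)
Final: R1 = 29

29


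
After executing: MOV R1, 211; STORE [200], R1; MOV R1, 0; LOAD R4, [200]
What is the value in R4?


Register and memory trace:
  MOV R1, 211  → R1 = 211
  STORE [200], R1  → mem[200] = 211
  MOV R1, 0  → R1 = 0
  LOAD R4, [200]  → R4 = mem[200] = 211
Final: R4 = 211

211


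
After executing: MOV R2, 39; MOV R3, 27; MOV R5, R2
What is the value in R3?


Register state trace:
  MOV R2, 39  → R2 = 39
  MOV R3, 27  → R3 = 27
  MOV R5, R2  → R5 = 39
Final: R3 = 27

27


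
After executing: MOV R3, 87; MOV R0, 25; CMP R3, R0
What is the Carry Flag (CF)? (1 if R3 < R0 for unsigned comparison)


Register state trace:
  MOV R3, 87  → R3 = 87
  MOV R0, 25  → R0 = 25
  CMP R3, R0  → unsigned 87 - 25: no borrow
  87 >= 25, so CF = 0
CF = 0

0


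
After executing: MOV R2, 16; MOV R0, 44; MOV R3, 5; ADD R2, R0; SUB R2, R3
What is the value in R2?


Register state trace:
  MOV R2, 16  → R2 = 16
  MOV R0, 44  → R0 = 44
  MOV R3, 5  → R3 = 5
  ADD R2, R0  → R2 = 16 + 44 = 60
  SUB R2, R3  → R2 = 60 - 5 = 55
Final: R2 = 55

55


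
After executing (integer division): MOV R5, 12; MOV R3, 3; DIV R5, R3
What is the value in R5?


Register state trace:
  MOV R5, 12  → R5 = 12
  MOV R3, 3  → R3 = 3
  DIV R5, R3  → R5 = 12 // 3 = 4
Final: R5 = 4

4


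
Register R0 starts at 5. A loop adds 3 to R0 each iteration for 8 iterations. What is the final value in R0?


Starting value: R0 = 5
  Iter 1: R0 = 5 + 3 = 8
  Iter 2: R0 = 8 + 3 = 11
  Iter 3: R0 = 11 + 3 = 14
  Iter 4: R0 = 14 + 3 = 17
  Iter 5: R0 = 17 + 3 = 20
  Iter 6: R0 = 20 + 3 = 23
  Iter 7: R0 = 23 + 3 = 26
  Iter 8: R0 = 26 + 3 = 29
Final: R0 = 29

29


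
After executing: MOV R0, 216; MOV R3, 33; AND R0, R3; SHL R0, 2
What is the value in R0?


Register state trace:
  MOV R0, 216  → R0 = 216 (0b11011000)
  MOV R3, 33  → R3 = 33 (0b00100001)
  AND R0, R3  → R0 = 216 AND 33 = 0 (0b00000000)
  SHL R0, 2  → R0 = 0 << 2 = 0
Final: R0 = 0

0


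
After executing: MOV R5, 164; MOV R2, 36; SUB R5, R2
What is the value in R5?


Register state trace:
  MOV R5, 164  → R5 = 164
  MOV R2, 36  → R2 = 36
  SUB R5, R2  → R5 = 164 - 36 = 128
Final: R5 = 128

128


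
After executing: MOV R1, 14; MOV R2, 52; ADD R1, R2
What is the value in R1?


Register state trace:
  MOV R1, 14  → R1 = 14
  MOV R2, 52  → R2 = 52
  ADD R1, R2  → R1 = 14 + 52 = 66
Final: R1 = 66

66


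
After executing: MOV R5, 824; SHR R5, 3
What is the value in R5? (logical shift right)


Register state trace:
  MOV R5, 824  → R5 = 824
  SHR R5, 3  → R5 = 824 >> 3 = 824 // 2^3 = 103
Final: R5 = 103

103


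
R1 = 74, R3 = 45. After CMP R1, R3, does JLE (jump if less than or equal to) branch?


Trace:
  R1 = 74, R3 = 45
  CMP R1, R3  → compares 74 vs 45
  JLE checks: is 74 less than or equal to 45?
  74 > 45, so condition is false
Branch taken: No

No


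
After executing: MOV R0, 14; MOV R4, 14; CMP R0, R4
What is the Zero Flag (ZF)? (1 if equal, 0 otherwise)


Register state trace:
  MOV R0, 14  → R0 = 14
  MOV R4, 14  → R4 = 14
  CMP R0, R4  → computes 14 - 14 = 0
  Result is zero, so values are equal
ZF = 1

1


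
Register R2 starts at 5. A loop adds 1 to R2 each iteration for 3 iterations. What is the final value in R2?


Starting value: R2 = 5
  Iter 1: R2 = 5 + 1 = 6
  Iter 2: R2 = 6 + 1 = 7
  Iter 3: R2 = 7 + 1 = 8
Final: R2 = 8

8


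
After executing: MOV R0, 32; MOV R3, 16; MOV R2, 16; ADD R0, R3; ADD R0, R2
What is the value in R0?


Register state trace:
  MOV R0, 32  → R0 = 32
  MOV R3, 16  → R3 = 16
  MOV R2, 16  → R2 = 16
  ADD R0, R3  → R0 = 32 + 16 = 48
  ADD R0, R2  → R0 = 48 + 16 = 64
Final: R0 = 64

64


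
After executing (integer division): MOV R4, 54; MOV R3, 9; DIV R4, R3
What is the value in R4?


Register state trace:
  MOV R4, 54  → R4 = 54
  MOV R3, 9  → R3 = 9
  DIV R4, R3  → R4 = 54 // 9 = 6
Final: R4 = 6

6


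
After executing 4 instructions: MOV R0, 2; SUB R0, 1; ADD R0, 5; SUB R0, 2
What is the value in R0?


Register state trace:
  MOV R0, 2  → R0 = 2
  SUB R0, 1  → R0 = 2 - 1 = 1
  ADD R0, 5  → R0 = 1 + 5 = 6
  SUB R0, 2  → R0 = 6 - 2 = 4
Final: R0 = 4

4


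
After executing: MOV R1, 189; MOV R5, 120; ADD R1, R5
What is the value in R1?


Register state trace:
  MOV R1, 189  → R1 = 189
  MOV R5, 120  → R5 = 120
  ADD R1, R5  → R1 = 189 + 120 = 309
Final: R1 = 309

309


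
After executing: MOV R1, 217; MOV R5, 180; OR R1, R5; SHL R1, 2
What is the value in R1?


Register state trace:
  MOV R1, 217  → R1 = 217 (0b11011001)
  MOV R5, 180  → R5 = 180 (0b10110100)
  OR R1, R5  → R1 = 217 OR 180 = 253 (0b11111101)
  SHL R1, 2  → R1 = 253 << 2 = 1012
Final: R1 = 1012

1012


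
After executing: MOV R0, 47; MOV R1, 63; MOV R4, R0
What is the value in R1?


Register state trace:
  MOV R0, 47  → R0 = 47
  MOV R1, 63  → R1 = 63
  MOV R4, R0  → R4 = 47
Final: R1 = 63

63


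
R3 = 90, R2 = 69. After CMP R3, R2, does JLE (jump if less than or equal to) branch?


Trace:
  R3 = 90, R2 = 69
  CMP R3, R2  → compares 90 vs 69
  JLE checks: is 90 less than or equal to 69?
  90 > 69, so condition is false
Branch taken: No

No


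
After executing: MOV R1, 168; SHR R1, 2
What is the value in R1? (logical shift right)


Register state trace:
  MOV R1, 168  → R1 = 168
  SHR R1, 2  → R1 = 168 >> 2 = 168 // 2^2 = 42
Final: R1 = 42

42


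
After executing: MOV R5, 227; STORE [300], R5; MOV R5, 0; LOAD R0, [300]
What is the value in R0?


Register and memory trace:
  MOV R5, 227  → R5 = 227
  STORE [300], R5  → mem[300] = 227
  MOV R5, 0  → R5 = 0
  LOAD R0, [300]  → R0 = mem[300] = 227
Final: R0 = 227

227


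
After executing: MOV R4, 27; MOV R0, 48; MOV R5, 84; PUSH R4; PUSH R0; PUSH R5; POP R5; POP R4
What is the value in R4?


Stack trace (top is rightmost):
  MOV R4, 27  → R4 = 27
  MOV R0, 48  → R0 = 48
  MOV R5, 84  → R5 = 84
  PUSH R4  → stack: [27]
  PUSH R0  → stack: [27, 48]
  PUSH R5  → stack: [27, 48, 84]
  POP R5  → R5 = 84, stack: [27, 48]
  POP R4  → R4 = 48, stack: [27]
Final: R4 = 48

48


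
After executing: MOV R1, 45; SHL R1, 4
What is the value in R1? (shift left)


Register state trace:
  MOV R1, 45  → R1 = 45
  SHL R1, 4  → R1 = 45 << 4 = 45 * 2^4 = 720
Final: R1 = 720

720


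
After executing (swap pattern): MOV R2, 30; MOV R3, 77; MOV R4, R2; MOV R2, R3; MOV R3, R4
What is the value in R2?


Register state trace (swap pattern):
  MOV R2, 30  → R2 = 30
  MOV R3, 77  → R3 = 77
  MOV R4, R2  → R4 = 30  (save R2)
  MOV R2, R3  → R2 = 77  (R2 gets R3's value)
  MOV R3, R4  → R3 = 30  (R3 gets saved value)
Final: R2 = 77

77


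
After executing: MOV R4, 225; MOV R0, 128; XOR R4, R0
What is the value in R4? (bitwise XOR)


Register state trace:
  MOV R4, 225  → R4 = 225 (0b11100001)
  MOV R0, 128  → R0 = 128 (0b10000000)
  XOR R4, R0  → R4 = 225 XOR 128 = 97 (0b01100001)
Final: R4 = 97

97


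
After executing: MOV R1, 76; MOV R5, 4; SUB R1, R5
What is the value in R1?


Register state trace:
  MOV R1, 76  → R1 = 76
  MOV R5, 4  → R5 = 4
  SUB R1, R5  → R1 = 76 - 4 = 72
Final: R1 = 72

72


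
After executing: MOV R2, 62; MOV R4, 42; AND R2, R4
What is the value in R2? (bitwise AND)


Register state trace:
  MOV R2, 62  → R2 = 62 (0b00111110)
  MOV R4, 42  → R4 = 42 (0b00101010)
  AND R2, R4  → R2 = 62 AND 42 = 42 (0b00101010)
Final: R2 = 42

42


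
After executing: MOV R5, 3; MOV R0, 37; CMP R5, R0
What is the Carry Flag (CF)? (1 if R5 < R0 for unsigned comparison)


Register state trace:
  MOV R5, 3  → R5 = 3
  MOV R0, 37  → R0 = 37
  CMP R5, R0  → unsigned 3 - 37: borrow occurs
  3 < 37, so CF = 1
CF = 1

1


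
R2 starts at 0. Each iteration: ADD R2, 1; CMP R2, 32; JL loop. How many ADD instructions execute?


Loop trace (R2 starts at 0, target 32, step 1):
  ADD #1: R2 = 0 + 1 = 1  → 1 < 32, loop
  ADD #2: R2 = 1 + 1 = 2  → 2 < 32, loop
  ADD #3: R2 = 2 + 1 = 3  → 3 < 32, loop
  ADD #4: R2 = 3 + 1 = 4  → 4 < 32, loop
  ADD #5: R2 = 4 + 1 = 5  → 5 < 32, loop
  ADD #6: R2 = 5 + 1 = 6  → 6 < 32, loop
  ADD #7: R2 = 6 + 1 = 7  → 7 < 32, loop
  ADD #8: R2 = 7 + 1 = 8  → 8 < 32, loop
  ADD #9: R2 = 8 + 1 = 9  → 9 < 32, loop
  ADD #10: R2 = 9 + 1 = 10  → 10 < 32, loop
  ADD #11: R2 = 10 + 1 = 11  → 11 < 32, loop
  ADD #12: R2 = 11 + 1 = 12  → 12 < 32, loop
  ADD #13: R2 = 12 + 1 = 13  → 13 < 32, loop
  ADD #14: R2 = 13 + 1 = 14  → 14 < 32, loop
  ADD #15: R2 = 14 + 1 = 15  → 15 < 32, loop
  ADD #16: R2 = 15 + 1 = 16  → 16 < 32, loop
  ADD #17: R2 = 16 + 1 = 17  → 17 < 32, loop
  ADD #18: R2 = 17 + 1 = 18  → 18 < 32, loop
  ADD #19: R2 = 18 + 1 = 19  → 19 < 32, loop
  ADD #20: R2 = 19 + 1 = 20  → 20 < 32, loop
  ADD #21: R2 = 20 + 1 = 21  → 21 < 32, loop
  ADD #22: R2 = 21 + 1 = 22  → 22 < 32, loop
  ADD #23: R2 = 22 + 1 = 23  → 23 < 32, loop
  ADD #24: R2 = 23 + 1 = 24  → 24 < 32, loop
  ADD #25: R2 = 24 + 1 = 25  → 25 < 32, loop
  ADD #26: R2 = 25 + 1 = 26  → 26 < 32, loop
  ADD #27: R2 = 26 + 1 = 27  → 27 < 32, loop
  ADD #28: R2 = 27 + 1 = 28  → 28 < 32, loop
  ADD #29: R2 = 28 + 1 = 29  → 29 < 32, loop
  ADD #30: R2 = 29 + 1 = 30  → 30 < 32, loop
  ADD #31: R2 = 30 + 1 = 31  → 31 < 32, loop
  ADD #32: R2 = 31 + 1 = 32  → 32 >= 32, exit
Total ADD instructions: 32

32


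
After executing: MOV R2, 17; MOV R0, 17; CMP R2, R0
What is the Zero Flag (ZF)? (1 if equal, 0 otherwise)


Register state trace:
  MOV R2, 17  → R2 = 17
  MOV R0, 17  → R0 = 17
  CMP R2, R0  → computes 17 - 17 = 0
  Result is zero, so values are equal
ZF = 1

1


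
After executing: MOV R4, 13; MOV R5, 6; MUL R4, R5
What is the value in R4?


Register state trace:
  MOV R4, 13  → R4 = 13
  MOV R5, 6  → R5 = 6
  MUL R4, R5  → R4 = 13 * 6 = 78
Final: R4 = 78

78


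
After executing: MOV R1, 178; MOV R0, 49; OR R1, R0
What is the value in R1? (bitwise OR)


Register state trace:
  MOV R1, 178  → R1 = 178 (0b10110010)
  MOV R0, 49  → R0 = 49 (0b00110001)
  OR R1, R0   → R1 = 178 OR 49 = 179 (0b10110011)
Final: R1 = 179

179


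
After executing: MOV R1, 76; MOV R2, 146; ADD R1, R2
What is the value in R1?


Register state trace:
  MOV R1, 76  → R1 = 76
  MOV R2, 146  → R2 = 146
  ADD R1, R2  → R1 = 76 + 146 = 222
Final: R1 = 222

222


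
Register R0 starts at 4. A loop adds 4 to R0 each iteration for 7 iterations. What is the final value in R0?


Starting value: R0 = 4
  Iter 1: R0 = 4 + 4 = 8
  Iter 2: R0 = 8 + 4 = 12
  Iter 3: R0 = 12 + 4 = 16
  Iter 4: R0 = 16 + 4 = 20
  Iter 5: R0 = 20 + 4 = 24
  Iter 6: R0 = 24 + 4 = 28
  Iter 7: R0 = 28 + 4 = 32
Final: R0 = 32

32


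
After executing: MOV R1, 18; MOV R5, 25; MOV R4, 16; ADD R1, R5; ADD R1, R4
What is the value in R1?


Register state trace:
  MOV R1, 18  → R1 = 18
  MOV R5, 25  → R5 = 25
  MOV R4, 16  → R4 = 16
  ADD R1, R5  → R1 = 18 + 25 = 43
  ADD R1, R4  → R1 = 43 + 16 = 59
Final: R1 = 59

59


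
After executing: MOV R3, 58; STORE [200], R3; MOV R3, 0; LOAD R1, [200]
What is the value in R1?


Register and memory trace:
  MOV R3, 58  → R3 = 58
  STORE [200], R3  → mem[200] = 58
  MOV R3, 0  → R3 = 0
  LOAD R1, [200]  → R1 = mem[200] = 58
Final: R1 = 58

58


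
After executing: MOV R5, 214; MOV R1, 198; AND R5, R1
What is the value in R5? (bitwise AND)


Register state trace:
  MOV R5, 214  → R5 = 214 (0b11010110)
  MOV R1, 198  → R1 = 198 (0b11000110)
  AND R5, R1  → R5 = 214 AND 198 = 198 (0b11000110)
Final: R5 = 198

198


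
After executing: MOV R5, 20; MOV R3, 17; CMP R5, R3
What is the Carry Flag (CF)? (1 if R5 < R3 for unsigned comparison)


Register state trace:
  MOV R5, 20  → R5 = 20
  MOV R3, 17  → R3 = 17
  CMP R5, R3  → unsigned 20 - 17: no borrow
  20 >= 17, so CF = 0
CF = 0

0


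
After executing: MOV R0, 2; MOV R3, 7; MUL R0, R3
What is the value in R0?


Register state trace:
  MOV R0, 2  → R0 = 2
  MOV R3, 7  → R3 = 7
  MUL R0, R3  → R0 = 2 * 7 = 14
Final: R0 = 14

14


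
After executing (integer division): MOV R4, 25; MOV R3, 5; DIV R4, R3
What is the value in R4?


Register state trace:
  MOV R4, 25  → R4 = 25
  MOV R3, 5  → R3 = 5
  DIV R4, R3  → R4 = 25 // 5 = 5
Final: R4 = 5

5


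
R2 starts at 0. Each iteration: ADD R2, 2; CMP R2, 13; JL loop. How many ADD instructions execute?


Loop trace (R2 starts at 0, target 13, step 2):
  ADD #1: R2 = 0 + 2 = 2  → 2 < 13, loop
  ADD #2: R2 = 2 + 2 = 4  → 4 < 13, loop
  ADD #3: R2 = 4 + 2 = 6  → 6 < 13, loop
  ADD #4: R2 = 6 + 2 = 8  → 8 < 13, loop
  ADD #5: R2 = 8 + 2 = 10  → 10 < 13, loop
  ADD #6: R2 = 10 + 2 = 12  → 12 < 13, loop
  ADD #7: R2 = 12 + 2 = 14  → 14 >= 13, exit
Total ADD instructions: 7

7


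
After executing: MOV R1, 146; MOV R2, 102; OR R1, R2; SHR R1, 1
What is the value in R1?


Register state trace:
  MOV R1, 146  → R1 = 146 (0b10010010)
  MOV R2, 102  → R2 = 102 (0b01100110)
  OR R1, R2  → R1 = 146 OR 102 = 246 (0b11110110)
  SHR R1, 1  → R1 = 246 >> 1 = 123
Final: R1 = 123

123


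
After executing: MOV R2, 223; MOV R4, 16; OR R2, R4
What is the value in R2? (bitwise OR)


Register state trace:
  MOV R2, 223  → R2 = 223 (0b11011111)
  MOV R4, 16  → R4 = 16 (0b00010000)
  OR R2, R4   → R2 = 223 OR 16 = 223 (0b11011111)
Final: R2 = 223

223


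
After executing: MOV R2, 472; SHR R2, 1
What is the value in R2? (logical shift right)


Register state trace:
  MOV R2, 472  → R2 = 472
  SHR R2, 1  → R2 = 472 >> 1 = 472 // 2^1 = 236
Final: R2 = 236

236


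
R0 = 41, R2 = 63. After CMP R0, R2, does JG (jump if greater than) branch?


Trace:
  R0 = 41, R2 = 63
  CMP R0, R2  → compares 41 vs 63
  JG checks: is 41 greater than 63?
  41 < 63, so condition is false
Branch taken: No

No


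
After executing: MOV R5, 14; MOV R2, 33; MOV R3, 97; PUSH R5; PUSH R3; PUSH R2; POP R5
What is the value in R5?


Stack trace (top is rightmost):
  MOV R5, 14  → R5 = 14
  MOV R2, 33  → R2 = 33
  MOV R3, 97  → R3 = 97
  PUSH R5  → stack: [14]
  PUSH R3  → stack: [14, 97]
  PUSH R2  → stack: [14, 97, 33]
  POP R5  → R5 = 33, stack: [14, 97]
Final: R5 = 33

33


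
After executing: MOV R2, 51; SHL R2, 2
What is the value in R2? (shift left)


Register state trace:
  MOV R2, 51  → R2 = 51
  SHL R2, 2  → R2 = 51 << 2 = 51 * 2^2 = 204
Final: R2 = 204

204


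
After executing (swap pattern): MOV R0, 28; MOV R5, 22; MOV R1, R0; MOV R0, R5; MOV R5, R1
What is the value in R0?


Register state trace (swap pattern):
  MOV R0, 28  → R0 = 28
  MOV R5, 22  → R5 = 22
  MOV R1, R0  → R1 = 28  (save R0)
  MOV R0, R5  → R0 = 22  (R0 gets R5's value)
  MOV R5, R1  → R5 = 28  (R5 gets saved value)
Final: R0 = 22

22


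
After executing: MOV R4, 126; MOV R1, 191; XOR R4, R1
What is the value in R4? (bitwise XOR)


Register state trace:
  MOV R4, 126  → R4 = 126 (0b01111110)
  MOV R1, 191  → R1 = 191 (0b10111111)
  XOR R4, R1  → R4 = 126 XOR 191 = 193 (0b11000001)
Final: R4 = 193

193


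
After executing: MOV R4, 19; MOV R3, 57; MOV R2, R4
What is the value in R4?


Register state trace:
  MOV R4, 19  → R4 = 19
  MOV R3, 57  → R3 = 57
  MOV R2, R4  → R2 = 19
Final: R4 = 19

19


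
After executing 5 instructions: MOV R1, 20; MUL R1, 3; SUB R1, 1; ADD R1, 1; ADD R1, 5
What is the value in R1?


Register state trace:
  MOV R1, 20  → R1 = 20
  MUL R1, 3  → R1 = 20 * 3 = 60
  SUB R1, 1  → R1 = 60 - 1 = 59
  ADD R1, 1  → R1 = 59 + 1 = 60
  ADD R1, 5  → R1 = 60 + 5 = 65
Final: R1 = 65

65


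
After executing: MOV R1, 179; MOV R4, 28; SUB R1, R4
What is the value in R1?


Register state trace:
  MOV R1, 179  → R1 = 179
  MOV R4, 28  → R4 = 28
  SUB R1, R4  → R1 = 179 - 28 = 151
Final: R1 = 151

151


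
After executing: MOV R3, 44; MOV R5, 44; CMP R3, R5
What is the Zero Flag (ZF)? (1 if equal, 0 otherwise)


Register state trace:
  MOV R3, 44  → R3 = 44
  MOV R5, 44  → R5 = 44
  CMP R3, R5  → computes 44 - 44 = 0
  Result is zero, so values are equal
ZF = 1

1


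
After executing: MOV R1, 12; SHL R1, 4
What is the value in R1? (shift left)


Register state trace:
  MOV R1, 12  → R1 = 12
  SHL R1, 4  → R1 = 12 << 4 = 12 * 2^4 = 192
Final: R1 = 192

192


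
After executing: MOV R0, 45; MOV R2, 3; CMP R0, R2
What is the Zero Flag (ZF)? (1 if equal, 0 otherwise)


Register state trace:
  MOV R0, 45  → R0 = 45
  MOV R2, 3  → R2 = 3
  CMP R0, R2  → computes 45 - 3 = 42
  Result is nonzero, so values are not equal
ZF = 0

0


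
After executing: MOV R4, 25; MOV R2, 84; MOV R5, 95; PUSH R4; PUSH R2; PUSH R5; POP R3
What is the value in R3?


Stack trace (top is rightmost):
  MOV R4, 25  → R4 = 25
  MOV R2, 84  → R2 = 84
  MOV R5, 95  → R5 = 95
  PUSH R4  → stack: [25]
  PUSH R2  → stack: [25, 84]
  PUSH R5  → stack: [25, 84, 95]
  POP R3  → R3 = 95, stack: [25, 84]
Final: R3 = 95

95


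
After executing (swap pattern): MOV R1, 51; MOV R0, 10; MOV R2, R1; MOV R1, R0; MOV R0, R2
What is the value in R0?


Register state trace (swap pattern):
  MOV R1, 51  → R1 = 51
  MOV R0, 10  → R0 = 10
  MOV R2, R1  → R2 = 51  (save R1)
  MOV R1, R0  → R1 = 10  (R1 gets R0's value)
  MOV R0, R2  → R0 = 51  (R0 gets saved value)
Final: R0 = 51

51


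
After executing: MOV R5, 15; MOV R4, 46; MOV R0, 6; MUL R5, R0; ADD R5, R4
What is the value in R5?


Register state trace:
  MOV R5, 15  → R5 = 15
  MOV R4, 46  → R4 = 46
  MOV R0, 6  → R0 = 6
  MUL R5, R0  → R5 = 15 * 6 = 90
  ADD R5, R4  → R5 = 90 + 46 = 136
Final: R5 = 136

136


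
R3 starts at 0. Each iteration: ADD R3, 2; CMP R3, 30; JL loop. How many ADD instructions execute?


Loop trace (R3 starts at 0, target 30, step 2):
  ADD #1: R3 = 0 + 2 = 2  → 2 < 30, loop
  ADD #2: R3 = 2 + 2 = 4  → 4 < 30, loop
  ADD #3: R3 = 4 + 2 = 6  → 6 < 30, loop
  ADD #4: R3 = 6 + 2 = 8  → 8 < 30, loop
  ADD #5: R3 = 8 + 2 = 10  → 10 < 30, loop
  ADD #6: R3 = 10 + 2 = 12  → 12 < 30, loop
  ADD #7: R3 = 12 + 2 = 14  → 14 < 30, loop
  ADD #8: R3 = 14 + 2 = 16  → 16 < 30, loop
  ADD #9: R3 = 16 + 2 = 18  → 18 < 30, loop
  ADD #10: R3 = 18 + 2 = 20  → 20 < 30, loop
  ADD #11: R3 = 20 + 2 = 22  → 22 < 30, loop
  ADD #12: R3 = 22 + 2 = 24  → 24 < 30, loop
  ADD #13: R3 = 24 + 2 = 26  → 26 < 30, loop
  ADD #14: R3 = 26 + 2 = 28  → 28 < 30, loop
  ADD #15: R3 = 28 + 2 = 30  → 30 >= 30, exit
Total ADD instructions: 15

15


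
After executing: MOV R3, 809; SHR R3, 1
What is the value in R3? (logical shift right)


Register state trace:
  MOV R3, 809  → R3 = 809
  SHR R3, 1  → R3 = 809 >> 1 = 809 // 2^1 = 404
Final: R3 = 404

404


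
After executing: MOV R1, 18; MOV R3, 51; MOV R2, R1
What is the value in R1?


Register state trace:
  MOV R1, 18  → R1 = 18
  MOV R3, 51  → R3 = 51
  MOV R2, R1  → R2 = 18
Final: R1 = 18

18


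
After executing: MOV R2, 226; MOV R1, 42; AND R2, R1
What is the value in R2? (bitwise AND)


Register state trace:
  MOV R2, 226  → R2 = 226 (0b11100010)
  MOV R1, 42  → R1 = 42 (0b00101010)
  AND R2, R1  → R2 = 226 AND 42 = 34 (0b00100010)
Final: R2 = 34

34


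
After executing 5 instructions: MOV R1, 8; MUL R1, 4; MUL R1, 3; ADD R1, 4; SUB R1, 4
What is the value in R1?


Register state trace:
  MOV R1, 8  → R1 = 8
  MUL R1, 4  → R1 = 8 * 4 = 32
  MUL R1, 3  → R1 = 32 * 3 = 96
  ADD R1, 4  → R1 = 96 + 4 = 100
  SUB R1, 4  → R1 = 100 - 4 = 96
Final: R1 = 96

96


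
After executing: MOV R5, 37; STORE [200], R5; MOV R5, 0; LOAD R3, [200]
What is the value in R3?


Register and memory trace:
  MOV R5, 37  → R5 = 37
  STORE [200], R5  → mem[200] = 37
  MOV R5, 0  → R5 = 0
  LOAD R3, [200]  → R3 = mem[200] = 37
Final: R3 = 37

37


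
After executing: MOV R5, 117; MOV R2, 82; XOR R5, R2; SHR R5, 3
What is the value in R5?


Register state trace:
  MOV R5, 117  → R5 = 117 (0b01110101)
  MOV R2, 82  → R2 = 82 (0b01010010)
  XOR R5, R2  → R5 = 117 XOR 82 = 39 (0b00100111)
  SHR R5, 3  → R5 = 39 >> 3 = 4
Final: R5 = 4

4


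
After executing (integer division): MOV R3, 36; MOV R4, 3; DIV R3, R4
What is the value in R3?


Register state trace:
  MOV R3, 36  → R3 = 36
  MOV R4, 3  → R4 = 3
  DIV R3, R4  → R3 = 36 // 3 = 12
Final: R3 = 12

12


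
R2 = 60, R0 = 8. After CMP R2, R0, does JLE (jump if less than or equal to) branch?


Trace:
  R2 = 60, R0 = 8
  CMP R2, R0  → compares 60 vs 8
  JLE checks: is 60 less than or equal to 8?
  60 > 8, so condition is false
Branch taken: No

No


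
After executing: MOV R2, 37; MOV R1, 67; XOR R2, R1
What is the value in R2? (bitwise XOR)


Register state trace:
  MOV R2, 37  → R2 = 37 (0b00100101)
  MOV R1, 67  → R1 = 67 (0b01000011)
  XOR R2, R1  → R2 = 37 XOR 67 = 102 (0b01100110)
Final: R2 = 102

102


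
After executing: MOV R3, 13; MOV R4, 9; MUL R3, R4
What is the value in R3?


Register state trace:
  MOV R3, 13  → R3 = 13
  MOV R4, 9  → R4 = 9
  MUL R3, R4  → R3 = 13 * 9 = 117
Final: R3 = 117

117


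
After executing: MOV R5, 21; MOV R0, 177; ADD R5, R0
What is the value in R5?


Register state trace:
  MOV R5, 21  → R5 = 21
  MOV R0, 177  → R0 = 177
  ADD R5, R0  → R5 = 21 + 177 = 198
Final: R5 = 198

198


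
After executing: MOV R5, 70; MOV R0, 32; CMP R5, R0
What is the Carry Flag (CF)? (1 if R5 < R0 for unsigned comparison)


Register state trace:
  MOV R5, 70  → R5 = 70
  MOV R0, 32  → R0 = 32
  CMP R5, R0  → unsigned 70 - 32: no borrow
  70 >= 32, so CF = 0
CF = 0

0


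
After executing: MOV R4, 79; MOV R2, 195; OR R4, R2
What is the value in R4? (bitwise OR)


Register state trace:
  MOV R4, 79  → R4 = 79 (0b01001111)
  MOV R2, 195  → R2 = 195 (0b11000011)
  OR R4, R2   → R4 = 79 OR 195 = 207 (0b11001111)
Final: R4 = 207

207


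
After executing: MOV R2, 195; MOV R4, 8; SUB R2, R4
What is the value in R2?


Register state trace:
  MOV R2, 195  → R2 = 195
  MOV R4, 8  → R4 = 8
  SUB R2, R4  → R2 = 195 - 8 = 187
Final: R2 = 187

187


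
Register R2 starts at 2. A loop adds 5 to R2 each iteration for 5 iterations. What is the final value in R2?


Starting value: R2 = 2
  Iter 1: R2 = 2 + 5 = 7
  Iter 2: R2 = 7 + 5 = 12
  Iter 3: R2 = 12 + 5 = 17
  Iter 4: R2 = 17 + 5 = 22
  Iter 5: R2 = 22 + 5 = 27
Final: R2 = 27

27


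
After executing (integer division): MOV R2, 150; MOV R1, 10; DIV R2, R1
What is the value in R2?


Register state trace:
  MOV R2, 150  → R2 = 150
  MOV R1, 10  → R1 = 10
  DIV R2, R1  → R2 = 150 // 10 = 15
Final: R2 = 15

15


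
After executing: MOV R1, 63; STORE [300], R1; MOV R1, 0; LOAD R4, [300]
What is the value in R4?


Register and memory trace:
  MOV R1, 63  → R1 = 63
  STORE [300], R1  → mem[300] = 63
  MOV R1, 0  → R1 = 0
  LOAD R4, [300]  → R4 = mem[300] = 63
Final: R4 = 63

63


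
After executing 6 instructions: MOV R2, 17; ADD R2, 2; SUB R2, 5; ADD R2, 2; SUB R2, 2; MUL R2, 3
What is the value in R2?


Register state trace:
  MOV R2, 17  → R2 = 17
  ADD R2, 2  → R2 = 17 + 2 = 19
  SUB R2, 5  → R2 = 19 - 5 = 14
  ADD R2, 2  → R2 = 14 + 2 = 16
  SUB R2, 2  → R2 = 16 - 2 = 14
  MUL R2, 3  → R2 = 14 * 3 = 42
Final: R2 = 42

42


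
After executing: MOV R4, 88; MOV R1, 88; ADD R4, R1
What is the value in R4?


Register state trace:
  MOV R4, 88  → R4 = 88
  MOV R1, 88  → R1 = 88
  ADD R4, R1  → R4 = 88 + 88 = 176
Final: R4 = 176

176


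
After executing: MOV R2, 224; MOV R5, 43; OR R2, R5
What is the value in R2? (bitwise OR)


Register state trace:
  MOV R2, 224  → R2 = 224 (0b11100000)
  MOV R5, 43  → R5 = 43 (0b00101011)
  OR R2, R5   → R2 = 224 OR 43 = 235 (0b11101011)
Final: R2 = 235

235


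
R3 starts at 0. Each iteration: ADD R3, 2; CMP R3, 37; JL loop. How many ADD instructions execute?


Loop trace (R3 starts at 0, target 37, step 2):
  ADD #1: R3 = 0 + 2 = 2  → 2 < 37, loop
  ADD #2: R3 = 2 + 2 = 4  → 4 < 37, loop
  ADD #3: R3 = 4 + 2 = 6  → 6 < 37, loop
  ADD #4: R3 = 6 + 2 = 8  → 8 < 37, loop
  ADD #5: R3 = 8 + 2 = 10  → 10 < 37, loop
  ADD #6: R3 = 10 + 2 = 12  → 12 < 37, loop
  ADD #7: R3 = 12 + 2 = 14  → 14 < 37, loop
  ADD #8: R3 = 14 + 2 = 16  → 16 < 37, loop
  ADD #9: R3 = 16 + 2 = 18  → 18 < 37, loop
  ADD #10: R3 = 18 + 2 = 20  → 20 < 37, loop
  ADD #11: R3 = 20 + 2 = 22  → 22 < 37, loop
  ADD #12: R3 = 22 + 2 = 24  → 24 < 37, loop
  ADD #13: R3 = 24 + 2 = 26  → 26 < 37, loop
  ADD #14: R3 = 26 + 2 = 28  → 28 < 37, loop
  ADD #15: R3 = 28 + 2 = 30  → 30 < 37, loop
  ADD #16: R3 = 30 + 2 = 32  → 32 < 37, loop
  ADD #17: R3 = 32 + 2 = 34  → 34 < 37, loop
  ADD #18: R3 = 34 + 2 = 36  → 36 < 37, loop
  ADD #19: R3 = 36 + 2 = 38  → 38 >= 37, exit
Total ADD instructions: 19

19


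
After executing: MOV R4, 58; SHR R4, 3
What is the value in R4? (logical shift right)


Register state trace:
  MOV R4, 58  → R4 = 58
  SHR R4, 3  → R4 = 58 >> 3 = 58 // 2^3 = 7
Final: R4 = 7

7


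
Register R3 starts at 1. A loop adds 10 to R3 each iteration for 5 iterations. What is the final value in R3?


Starting value: R3 = 1
  Iter 1: R3 = 1 + 10 = 11
  Iter 2: R3 = 11 + 10 = 21
  Iter 3: R3 = 21 + 10 = 31
  Iter 4: R3 = 31 + 10 = 41
  Iter 5: R3 = 41 + 10 = 51
Final: R3 = 51

51


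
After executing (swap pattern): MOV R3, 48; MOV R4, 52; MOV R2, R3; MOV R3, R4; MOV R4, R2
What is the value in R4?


Register state trace (swap pattern):
  MOV R3, 48  → R3 = 48
  MOV R4, 52  → R4 = 52
  MOV R2, R3  → R2 = 48  (save R3)
  MOV R3, R4  → R3 = 52  (R3 gets R4's value)
  MOV R4, R2  → R4 = 48  (R4 gets saved value)
Final: R4 = 48

48


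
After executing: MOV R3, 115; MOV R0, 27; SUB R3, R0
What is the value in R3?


Register state trace:
  MOV R3, 115  → R3 = 115
  MOV R0, 27  → R0 = 27
  SUB R3, R0  → R3 = 115 - 27 = 88
Final: R3 = 88

88


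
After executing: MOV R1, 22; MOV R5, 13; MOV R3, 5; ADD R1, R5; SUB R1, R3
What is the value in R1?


Register state trace:
  MOV R1, 22  → R1 = 22
  MOV R5, 13  → R5 = 13
  MOV R3, 5  → R3 = 5
  ADD R1, R5  → R1 = 22 + 13 = 35
  SUB R1, R3  → R1 = 35 - 5 = 30
Final: R1 = 30

30


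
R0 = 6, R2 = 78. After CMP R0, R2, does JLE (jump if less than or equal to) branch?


Trace:
  R0 = 6, R2 = 78
  CMP R0, R2  → compares 6 vs 78
  JLE checks: is 6 less than or equal to 78?
  6 < 78, so condition is true
Branch taken: Yes

Yes


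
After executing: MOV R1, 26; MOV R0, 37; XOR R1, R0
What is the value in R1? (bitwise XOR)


Register state trace:
  MOV R1, 26  → R1 = 26 (0b00011010)
  MOV R0, 37  → R0 = 37 (0b00100101)
  XOR R1, R0  → R1 = 26 XOR 37 = 63 (0b00111111)
Final: R1 = 63

63


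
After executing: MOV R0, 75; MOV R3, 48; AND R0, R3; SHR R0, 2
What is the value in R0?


Register state trace:
  MOV R0, 75  → R0 = 75 (0b01001011)
  MOV R3, 48  → R3 = 48 (0b00110000)
  AND R0, R3  → R0 = 75 AND 48 = 0 (0b00000000)
  SHR R0, 2  → R0 = 0 >> 2 = 0
Final: R0 = 0

0


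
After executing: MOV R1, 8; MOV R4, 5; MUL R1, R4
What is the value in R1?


Register state trace:
  MOV R1, 8  → R1 = 8
  MOV R4, 5  → R4 = 5
  MUL R1, R4  → R1 = 8 * 5 = 40
Final: R1 = 40

40


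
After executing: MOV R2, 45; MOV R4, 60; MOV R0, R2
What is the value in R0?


Register state trace:
  MOV R2, 45  → R2 = 45
  MOV R4, 60  → R4 = 60
  MOV R0, R2  → R0 = 45
Final: R0 = 45

45


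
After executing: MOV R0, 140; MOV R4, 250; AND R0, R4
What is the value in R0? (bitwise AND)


Register state trace:
  MOV R0, 140  → R0 = 140 (0b10001100)
  MOV R4, 250  → R4 = 250 (0b11111010)
  AND R0, R4  → R0 = 140 AND 250 = 136 (0b10001000)
Final: R0 = 136

136


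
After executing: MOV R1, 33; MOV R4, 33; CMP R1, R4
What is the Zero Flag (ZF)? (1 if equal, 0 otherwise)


Register state trace:
  MOV R1, 33  → R1 = 33
  MOV R4, 33  → R4 = 33
  CMP R1, R4  → computes 33 - 33 = 0
  Result is zero, so values are equal
ZF = 1

1


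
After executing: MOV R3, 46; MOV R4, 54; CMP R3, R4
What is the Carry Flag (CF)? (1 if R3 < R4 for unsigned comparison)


Register state trace:
  MOV R3, 46  → R3 = 46
  MOV R4, 54  → R4 = 54
  CMP R3, R4  → unsigned 46 - 54: borrow occurs
  46 < 54, so CF = 1
CF = 1

1


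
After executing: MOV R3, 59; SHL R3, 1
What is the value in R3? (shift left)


Register state trace:
  MOV R3, 59  → R3 = 59
  SHL R3, 1  → R3 = 59 << 1 = 59 * 2^1 = 118
Final: R3 = 118

118


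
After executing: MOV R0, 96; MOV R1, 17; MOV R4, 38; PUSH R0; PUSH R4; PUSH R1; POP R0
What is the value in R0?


Stack trace (top is rightmost):
  MOV R0, 96  → R0 = 96
  MOV R1, 17  → R1 = 17
  MOV R4, 38  → R4 = 38
  PUSH R0  → stack: [96]
  PUSH R4  → stack: [96, 38]
  PUSH R1  → stack: [96, 38, 17]
  POP R0  → R0 = 17, stack: [96, 38]
Final: R0 = 17

17


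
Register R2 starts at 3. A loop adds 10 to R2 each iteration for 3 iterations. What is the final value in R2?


Starting value: R2 = 3
  Iter 1: R2 = 3 + 10 = 13
  Iter 2: R2 = 13 + 10 = 23
  Iter 3: R2 = 23 + 10 = 33
Final: R2 = 33

33


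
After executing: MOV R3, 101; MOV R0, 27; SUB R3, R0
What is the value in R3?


Register state trace:
  MOV R3, 101  → R3 = 101
  MOV R0, 27  → R0 = 27
  SUB R3, R0  → R3 = 101 - 27 = 74
Final: R3 = 74

74


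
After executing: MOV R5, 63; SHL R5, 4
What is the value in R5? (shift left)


Register state trace:
  MOV R5, 63  → R5 = 63
  SHL R5, 4  → R5 = 63 << 4 = 63 * 2^4 = 1008
Final: R5 = 1008

1008


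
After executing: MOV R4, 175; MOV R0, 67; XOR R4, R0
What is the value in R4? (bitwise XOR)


Register state trace:
  MOV R4, 175  → R4 = 175 (0b10101111)
  MOV R0, 67  → R0 = 67 (0b01000011)
  XOR R4, R0  → R4 = 175 XOR 67 = 236 (0b11101100)
Final: R4 = 236

236


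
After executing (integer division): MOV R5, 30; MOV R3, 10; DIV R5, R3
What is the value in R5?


Register state trace:
  MOV R5, 30  → R5 = 30
  MOV R3, 10  → R3 = 10
  DIV R5, R3  → R5 = 30 // 10 = 3
Final: R5 = 3

3


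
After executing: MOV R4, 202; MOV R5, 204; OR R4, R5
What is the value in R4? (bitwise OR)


Register state trace:
  MOV R4, 202  → R4 = 202 (0b11001010)
  MOV R5, 204  → R5 = 204 (0b11001100)
  OR R4, R5   → R4 = 202 OR 204 = 206 (0b11001110)
Final: R4 = 206

206


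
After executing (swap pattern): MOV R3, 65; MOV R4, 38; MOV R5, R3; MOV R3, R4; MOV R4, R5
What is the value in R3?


Register state trace (swap pattern):
  MOV R3, 65  → R3 = 65
  MOV R4, 38  → R4 = 38
  MOV R5, R3  → R5 = 65  (save R3)
  MOV R3, R4  → R3 = 38  (R3 gets R4's value)
  MOV R4, R5  → R4 = 65  (R4 gets saved value)
Final: R3 = 38

38


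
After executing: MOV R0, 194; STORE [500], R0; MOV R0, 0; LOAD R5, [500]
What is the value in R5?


Register and memory trace:
  MOV R0, 194  → R0 = 194
  STORE [500], R0  → mem[500] = 194
  MOV R0, 0  → R0 = 0
  LOAD R5, [500]  → R5 = mem[500] = 194
Final: R5 = 194

194


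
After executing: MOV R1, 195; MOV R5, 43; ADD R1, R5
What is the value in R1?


Register state trace:
  MOV R1, 195  → R1 = 195
  MOV R5, 43  → R5 = 43
  ADD R1, R5  → R1 = 195 + 43 = 238
Final: R1 = 238

238


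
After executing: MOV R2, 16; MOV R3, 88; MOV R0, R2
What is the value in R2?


Register state trace:
  MOV R2, 16  → R2 = 16
  MOV R3, 88  → R3 = 88
  MOV R0, R2  → R0 = 16
Final: R2 = 16

16


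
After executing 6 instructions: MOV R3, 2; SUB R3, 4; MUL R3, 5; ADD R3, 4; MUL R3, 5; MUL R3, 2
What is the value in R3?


Register state trace:
  MOV R3, 2  → R3 = 2
  SUB R3, 4  → R3 = 2 - 4 = -2
  MUL R3, 5  → R3 = -2 * 5 = -10
  ADD R3, 4  → R3 = -10 + 4 = -6
  MUL R3, 5  → R3 = -6 * 5 = -30
  MUL R3, 2  → R3 = -30 * 2 = -60
Final: R3 = -60

-60


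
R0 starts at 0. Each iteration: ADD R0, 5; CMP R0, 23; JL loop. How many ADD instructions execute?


Loop trace (R0 starts at 0, target 23, step 5):
  ADD #1: R0 = 0 + 5 = 5  → 5 < 23, loop
  ADD #2: R0 = 5 + 5 = 10  → 10 < 23, loop
  ADD #3: R0 = 10 + 5 = 15  → 15 < 23, loop
  ADD #4: R0 = 15 + 5 = 20  → 20 < 23, loop
  ADD #5: R0 = 20 + 5 = 25  → 25 >= 23, exit
Total ADD instructions: 5

5


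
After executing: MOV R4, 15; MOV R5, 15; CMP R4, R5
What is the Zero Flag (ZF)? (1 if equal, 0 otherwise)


Register state trace:
  MOV R4, 15  → R4 = 15
  MOV R5, 15  → R5 = 15
  CMP R4, R5  → computes 15 - 15 = 0
  Result is zero, so values are equal
ZF = 1

1


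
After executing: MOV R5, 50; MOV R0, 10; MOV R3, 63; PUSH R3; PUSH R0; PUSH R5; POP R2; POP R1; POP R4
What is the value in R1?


Stack trace (top is rightmost):
  MOV R5, 50  → R5 = 50
  MOV R0, 10  → R0 = 10
  MOV R3, 63  → R3 = 63
  PUSH R3  → stack: [63]
  PUSH R0  → stack: [63, 10]
  PUSH R5  → stack: [63, 10, 50]
  POP R2  → R2 = 50, stack: [63, 10]
  POP R1  → R1 = 10, stack: [63]
  POP R4  → R4 = 63, stack: []
Final: R1 = 10

10


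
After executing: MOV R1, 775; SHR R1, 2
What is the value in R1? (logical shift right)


Register state trace:
  MOV R1, 775  → R1 = 775
  SHR R1, 2  → R1 = 775 >> 2 = 775 // 2^2 = 193
Final: R1 = 193

193


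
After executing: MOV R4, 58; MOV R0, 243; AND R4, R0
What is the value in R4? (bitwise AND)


Register state trace:
  MOV R4, 58  → R4 = 58 (0b00111010)
  MOV R0, 243  → R0 = 243 (0b11110011)
  AND R4, R0  → R4 = 58 AND 243 = 50 (0b00110010)
Final: R4 = 50

50


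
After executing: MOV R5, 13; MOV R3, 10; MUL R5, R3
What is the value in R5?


Register state trace:
  MOV R5, 13  → R5 = 13
  MOV R3, 10  → R3 = 10
  MUL R5, R3  → R5 = 13 * 10 = 130
Final: R5 = 130

130


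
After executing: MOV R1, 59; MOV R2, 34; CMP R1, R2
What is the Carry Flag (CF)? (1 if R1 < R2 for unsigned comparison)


Register state trace:
  MOV R1, 59  → R1 = 59
  MOV R2, 34  → R2 = 34
  CMP R1, R2  → unsigned 59 - 34: no borrow
  59 >= 34, so CF = 0
CF = 0

0


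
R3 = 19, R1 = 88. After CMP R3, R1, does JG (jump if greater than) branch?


Trace:
  R3 = 19, R1 = 88
  CMP R3, R1  → compares 19 vs 88
  JG checks: is 19 greater than 88?
  19 < 88, so condition is false
Branch taken: No

No


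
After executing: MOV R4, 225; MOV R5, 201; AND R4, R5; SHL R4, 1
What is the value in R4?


Register state trace:
  MOV R4, 225  → R4 = 225 (0b11100001)
  MOV R5, 201  → R5 = 201 (0b11001001)
  AND R4, R5  → R4 = 225 AND 201 = 193 (0b11000001)
  SHL R4, 1  → R4 = 193 << 1 = 386
Final: R4 = 386

386


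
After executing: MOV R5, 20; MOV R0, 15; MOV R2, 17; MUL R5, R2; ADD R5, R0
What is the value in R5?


Register state trace:
  MOV R5, 20  → R5 = 20
  MOV R0, 15  → R0 = 15
  MOV R2, 17  → R2 = 17
  MUL R5, R2  → R5 = 20 * 17 = 340
  ADD R5, R0  → R5 = 340 + 15 = 355
Final: R5 = 355

355


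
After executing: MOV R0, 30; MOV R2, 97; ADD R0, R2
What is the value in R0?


Register state trace:
  MOV R0, 30  → R0 = 30
  MOV R2, 97  → R2 = 97
  ADD R0, R2  → R0 = 30 + 97 = 127
Final: R0 = 127

127


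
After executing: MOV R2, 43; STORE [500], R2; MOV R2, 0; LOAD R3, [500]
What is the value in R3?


Register and memory trace:
  MOV R2, 43  → R2 = 43
  STORE [500], R2  → mem[500] = 43
  MOV R2, 0  → R2 = 0
  LOAD R3, [500]  → R3 = mem[500] = 43
Final: R3 = 43

43


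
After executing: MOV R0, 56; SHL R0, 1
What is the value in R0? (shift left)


Register state trace:
  MOV R0, 56  → R0 = 56
  SHL R0, 1  → R0 = 56 << 1 = 56 * 2^1 = 112
Final: R0 = 112

112


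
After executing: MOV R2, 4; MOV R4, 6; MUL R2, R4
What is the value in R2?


Register state trace:
  MOV R2, 4  → R2 = 4
  MOV R4, 6  → R4 = 6
  MUL R2, R4  → R2 = 4 * 6 = 24
Final: R2 = 24

24


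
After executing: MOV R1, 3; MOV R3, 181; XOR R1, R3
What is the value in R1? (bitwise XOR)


Register state trace:
  MOV R1, 3  → R1 = 3 (0b00000011)
  MOV R3, 181  → R3 = 181 (0b10110101)
  XOR R1, R3  → R1 = 3 XOR 181 = 182 (0b10110110)
Final: R1 = 182

182


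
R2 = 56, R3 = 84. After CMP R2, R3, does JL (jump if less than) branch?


Trace:
  R2 = 56, R3 = 84
  CMP R2, R3  → compares 56 vs 84
  JL checks: is 56 less than 84?
  56 < 84, so condition is true
Branch taken: Yes

Yes


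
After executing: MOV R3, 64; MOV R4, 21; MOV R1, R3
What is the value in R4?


Register state trace:
  MOV R3, 64  → R3 = 64
  MOV R4, 21  → R4 = 21
  MOV R1, R3  → R1 = 64
Final: R4 = 21

21


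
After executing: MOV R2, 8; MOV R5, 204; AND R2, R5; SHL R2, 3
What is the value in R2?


Register state trace:
  MOV R2, 8  → R2 = 8 (0b00001000)
  MOV R5, 204  → R5 = 204 (0b11001100)
  AND R2, R5  → R2 = 8 AND 204 = 8 (0b00001000)
  SHL R2, 3  → R2 = 8 << 3 = 64
Final: R2 = 64

64


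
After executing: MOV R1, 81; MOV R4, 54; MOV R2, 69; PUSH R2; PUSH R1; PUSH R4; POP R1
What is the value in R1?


Stack trace (top is rightmost):
  MOV R1, 81  → R1 = 81
  MOV R4, 54  → R4 = 54
  MOV R2, 69  → R2 = 69
  PUSH R2  → stack: [69]
  PUSH R1  → stack: [69, 81]
  PUSH R4  → stack: [69, 81, 54]
  POP R1  → R1 = 54, stack: [69, 81]
Final: R1 = 54

54
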